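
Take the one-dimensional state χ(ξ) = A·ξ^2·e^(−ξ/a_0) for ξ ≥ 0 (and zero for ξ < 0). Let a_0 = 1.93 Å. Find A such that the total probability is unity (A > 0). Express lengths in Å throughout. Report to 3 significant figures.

A ≈ 0.223 Å^(-5/2)

Normalization requires ∫|χ|² dξ = 1, integrated from 0 to ∞.
Using ∫₀^∞ ξⁿ e^(−αξ) dξ = n!/αⁿ⁺¹, carrying out the integral gives A² · 3·a_0^5/4.
Setting this equal to 1 gives A² = 1/(3·a_0^5/4).
Plugging in a_0 = 1.93 yields A = 0.2231.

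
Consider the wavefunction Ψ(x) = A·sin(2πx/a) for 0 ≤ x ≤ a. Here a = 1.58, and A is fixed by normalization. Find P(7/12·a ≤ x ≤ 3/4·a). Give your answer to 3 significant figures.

P ≈ 0.236

P = ∫_{7/12·a}^{3/4·a} |Ψ(x)|² dx.
With A² fixed by ∫|Ψ|² = 1, i.e. A² = (a/2)^(−1), substitute and integrate.
In terms of u = x/a (A² and the length scale cancel between numerator and denominator), P = [∫_{7/12}^{3/4} sin(2·π·u)^2 du] / [∫_{0}^{1} sin(2·π·u)^2 du].
An antiderivative of sin(2·π·u)^2 is u/2 - sin(4·π·u)/(8·π); evaluating from 7/12 to 3/4 gives √(3)/(16·π) + 1/12, while the full integral is 1/2.
The result is P = (√(3)/8 + π/6)/π.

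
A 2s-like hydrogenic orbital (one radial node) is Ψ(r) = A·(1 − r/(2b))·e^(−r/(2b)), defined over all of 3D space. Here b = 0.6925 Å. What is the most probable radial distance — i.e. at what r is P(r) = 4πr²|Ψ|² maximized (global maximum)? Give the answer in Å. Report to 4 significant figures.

r ≈ 3.626 Å

Differentiate P(r) = 4πr²|Ψ|² with respect to r and set to zero.
Solving yields r = b·(√(5) + 3).
With b = 0.6925, the most probable radial distance is 3.6260 Å.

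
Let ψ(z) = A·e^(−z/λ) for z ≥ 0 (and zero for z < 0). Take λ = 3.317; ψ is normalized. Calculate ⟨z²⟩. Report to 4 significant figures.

⟨z^2⟩ ≈ 5.501

The expectation value is the |ψ|²-weighted average of z^2: ∫ z^2|ψ|² dz.
Evaluating both integrals, ⟨z²⟩ = λ^2/2.
With λ = 3.317, ⟨z^2⟩ = 5.5012.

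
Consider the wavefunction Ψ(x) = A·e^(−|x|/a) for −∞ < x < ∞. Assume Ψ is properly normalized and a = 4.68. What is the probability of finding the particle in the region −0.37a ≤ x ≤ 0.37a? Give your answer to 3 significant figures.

P = ∫_{−0.37a}^{0.37a} |Ψ(x)|² dx.
With A² fixed by ∫|Ψ|² = 1, i.e. A² = (a)^(−1), substitute and integrate.
Both integrals are even about x = 0, so only the x ≥ 0 halves are needed (the factors of 2 cancel). Let u = x/a; then A² and the length scale cancel, so P = ∫_{0}^{0.37} e^(-2·u) du ÷ ∫_{0}^{∞} e^(-2·u) du.
With ∫ e^(-2·u) du = -e^(-2·u)/2 + C, the region integral is 1/2 - e^(-37/50)/2 and the full one is 1/2.
This works out to P = 0.5229.

P ≈ 0.523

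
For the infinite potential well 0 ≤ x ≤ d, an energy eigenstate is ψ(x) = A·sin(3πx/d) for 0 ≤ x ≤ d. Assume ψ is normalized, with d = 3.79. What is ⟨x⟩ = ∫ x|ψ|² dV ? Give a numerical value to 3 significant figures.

⟨x⟩ ≈ 1.90

⟨x⟩ = ∫ x |ψ|² dx over the full domain.
Since the A² factors cancel between numerator and denominator, ⟨x⟩ = d/2.
Putting d = 3.79 gives 1.895.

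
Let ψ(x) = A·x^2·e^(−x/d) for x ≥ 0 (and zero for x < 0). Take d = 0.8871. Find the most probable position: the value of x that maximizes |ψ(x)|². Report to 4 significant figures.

x ≈ 1.774

The maximum of |ψ(x)|² occurs where its derivative vanishes.
This gives x = 2·d.
With d = 0.8871, the most probable position is 1.7742.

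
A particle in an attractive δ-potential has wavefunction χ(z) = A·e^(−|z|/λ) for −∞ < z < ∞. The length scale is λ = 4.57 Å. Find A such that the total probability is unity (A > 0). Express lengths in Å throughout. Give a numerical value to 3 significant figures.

A ≈ 0.468 Å^(-1/2)

Require ∫ |χ|² dz = 1 over the whole domain.
Carrying out the integral gives A² · λ.
With λ = 4.57: A² = 0.2188 and A = 0.4678.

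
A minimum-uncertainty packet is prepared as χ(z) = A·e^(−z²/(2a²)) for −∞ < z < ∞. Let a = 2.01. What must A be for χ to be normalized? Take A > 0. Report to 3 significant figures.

A ≈ 0.530

Normalization requires ∫|χ|² dz = 1, integrated from −∞ to ∞.
Differentiating ∫e^(−αz²) dz = √(π/α) under α to get the higher moments, carrying out the integral gives A² · √(π)·a.
Setting this equal to 1 gives A² = 1/(√(π)·a).
Substituting a = 2.01 gives A² = 0.2807, so A = 0.5298.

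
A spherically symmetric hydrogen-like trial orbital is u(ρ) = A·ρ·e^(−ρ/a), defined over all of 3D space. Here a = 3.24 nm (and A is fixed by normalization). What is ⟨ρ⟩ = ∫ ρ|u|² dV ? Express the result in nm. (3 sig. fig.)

⟨ρ⟩ ≈ 8.10 nm

The expectation value is the |u|²-weighted average of ρ: ∫ ρ|u|² 4πρ² dρ.
The ratio of the moment integral to the normalization integral gives ⟨ρ⟩ = 5·a/2.
Putting a = 3.24 gives 8.100.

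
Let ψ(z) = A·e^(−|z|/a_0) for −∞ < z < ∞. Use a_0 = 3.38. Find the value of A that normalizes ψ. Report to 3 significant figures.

Normalization requires ∫|ψ|² dz = 1, integrated from −∞ to ∞.
Recall ∫₀^∞ z^m e^(−z/β) dz = m!·β^(m+1), carrying out the integral gives A² · a_0.
Hence A² = 1/[a_0].
With a_0 = 3.38: A² = 0.2959 and A = 0.5439.

A ≈ 0.544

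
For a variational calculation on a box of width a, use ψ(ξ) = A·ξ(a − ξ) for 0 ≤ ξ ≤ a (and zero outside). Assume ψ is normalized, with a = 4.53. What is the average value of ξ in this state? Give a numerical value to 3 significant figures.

⟨ξ⟩ = ∫ ξ |ψ|² dξ over the full domain.
Since the A² factors cancel between numerator and denominator, ⟨ξ⟩ = a/2.
Putting a = 4.53 gives 2.265.

⟨ξ⟩ ≈ 2.27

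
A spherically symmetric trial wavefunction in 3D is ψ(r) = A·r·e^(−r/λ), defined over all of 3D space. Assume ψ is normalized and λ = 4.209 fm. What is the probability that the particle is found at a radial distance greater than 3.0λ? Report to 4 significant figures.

P ≈ 0.2851

P = ∫ |ψ|² 4πr² dr over r > 3.0λ.
A² is fixed by ∫₀^∞ 4πr²|ψ|² dr = 1, i.e. A² = (3·π·λ^5)^(−1).
In terms of u = r/λ (A², 4π and the length scale all cancel between numerator and denominator), P = [∫_{3.0}^{∞} u^4·e^(-2·u) du] / [∫_{0}^{∞} u^4·e^(-2·u) du].
Using ∫ u^4·e^(-2·u) du = -(u^4/2 + u^3 + 3·u^2/2 + 3·u/2 + 3/4)·e^(-2·u), the numerator is 345·e^(-6)/4 and the denominator is 3/4.
The region integral divided by the full integral gives P = 0.28506.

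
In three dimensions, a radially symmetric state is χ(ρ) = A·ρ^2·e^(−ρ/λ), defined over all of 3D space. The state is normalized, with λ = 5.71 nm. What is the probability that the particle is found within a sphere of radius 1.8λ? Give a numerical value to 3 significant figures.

P ≈ 0.0733

With dV = 4πρ²dρ, the probability is ∫|χ|² dV over ρ ≤ 1.8λ.
Normalization gives A² = 1/(45·π·λ^7/2).
Let u = ρ/λ; then A², 4π and the length scale all cancel, so P = ∫_{0}^{1.8} u^6·e^(-2·u) du ÷ ∫_{0}^{∞} u^6·e^(-2·u) du.
With ∫ u^6·e^(-2·u) du = -(4·u^6 + 12·u^5 + 30·u^4 + 60·u^3 + 90·u^2 + 90·u + 45)·e^(-2·u)/8 + C, the region integral is ≈ 0.41216 and the full one is 45/8.
Taking the ratio yields P = 0.07327.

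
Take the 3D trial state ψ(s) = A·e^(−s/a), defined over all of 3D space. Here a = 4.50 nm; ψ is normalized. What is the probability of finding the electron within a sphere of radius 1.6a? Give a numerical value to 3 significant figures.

Integrate the radial probability density 4πs²|ψ|² over s ≤ 1.6a.
A² is fixed by ∫₀^∞ 4πs²|ψ|² ds = 1, i.e. A² = (π·a^3)^(−1).
Let u = s/a; then A², 4π and the length scale all cancel, so P = ∫_{0}^{1.6} u^2·e^(-2·u) du ÷ ∫_{0}^{∞} u^2·e^(-2·u) du.
With ∫ u^2·e^(-2·u) du = -(2·u^2 + 2·u + 1)·e^(-2·u)/4 + C, the region integral is 1/4 - 233·e^(-16/5)/100 and the full one is 1/4.
Taking the ratio yields P = 0.6201.

P ≈ 0.620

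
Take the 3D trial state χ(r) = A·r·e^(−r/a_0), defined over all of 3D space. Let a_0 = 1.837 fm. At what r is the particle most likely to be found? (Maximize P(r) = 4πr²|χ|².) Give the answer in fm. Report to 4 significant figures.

Set d/dr [P(r) = 4πr²|χ|²] = 0 and solve for r > 0.
This gives r = 2·a_0.
With a_0 = 1.837, the most probable radial distance is 3.6740 fm.

r ≈ 3.674 fm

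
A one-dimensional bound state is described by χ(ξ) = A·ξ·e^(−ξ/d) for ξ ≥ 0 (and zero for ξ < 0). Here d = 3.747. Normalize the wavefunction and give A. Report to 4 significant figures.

The normalization condition is ∫|χ|² dξ = 1 from 0 to ∞.
With ∫₀^∞ ξ^2 e^(−αξ) dξ = 2!/α^3, with χ = A·ξ·e^(−ξ/d), the integral evaluates to A²·[d^3/4].
Hence A² = 1/[d^3/4].
Substituting d = 3.747 gives A² = 0.076034, so A = 0.27574.

A ≈ 0.2757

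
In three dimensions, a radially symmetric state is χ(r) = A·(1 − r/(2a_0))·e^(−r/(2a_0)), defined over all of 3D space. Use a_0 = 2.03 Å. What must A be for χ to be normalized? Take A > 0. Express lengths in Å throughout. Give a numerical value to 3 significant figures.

A ≈ 0.0690 Å^(-3/2)

Require ∫ |χ|² 4πr² dr = 1 over the whole domain.
In 3D with spherical symmetry the volume element is 4πr² dr.
With ∫₀^∞ r^4 e^(−αr) dr = 4!/α^5, with χ = A·(1 − r/(2a_0))·e^(−r/(2a_0)), the integral evaluates to A²·[8·π·a_0^3].
Setting this equal to 1 gives A² = 1/(8·π·a_0^3).
Substituting a_0 = 2.03 gives A² = 0.004756, so A = 0.06897.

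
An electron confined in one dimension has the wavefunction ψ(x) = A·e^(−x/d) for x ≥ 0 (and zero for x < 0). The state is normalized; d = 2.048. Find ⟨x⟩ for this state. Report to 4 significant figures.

By definition ⟨x⟩ = ∫ x |ψ(x)|² dx.
The ratio of the moment integral to the normalization integral gives ⟨x⟩ = d/2.
With d = 2.048, ⟨x⟩ = 1.0240.

⟨x⟩ ≈ 1.024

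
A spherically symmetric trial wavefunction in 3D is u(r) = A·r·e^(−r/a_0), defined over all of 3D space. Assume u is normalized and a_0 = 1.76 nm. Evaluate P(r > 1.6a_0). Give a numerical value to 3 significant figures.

P ≈ 0.781

Integrate the radial probability density 4πr²|u|² over r > 1.6a_0.
Normalization gives A² = 1/(3·π·a_0^5).
Let t = r/a_0; then A², 4π and the length scale all cancel, so P = ∫_{1.6}^{∞} t^4·e^(-2·t) dt ÷ ∫_{0}^{∞} t^4·e^(-2·t) dt.
An antiderivative of t^4·e^(-2·t) is -(t^4/2 + t^3 + 3·t^2/2 + 3·t/2 + 3/4)·e^(-2·t); evaluating from 1.6 to ∞ gives ≈ 0.58546, while the full integral is 3/4.
This evaluates to P = 0.7806.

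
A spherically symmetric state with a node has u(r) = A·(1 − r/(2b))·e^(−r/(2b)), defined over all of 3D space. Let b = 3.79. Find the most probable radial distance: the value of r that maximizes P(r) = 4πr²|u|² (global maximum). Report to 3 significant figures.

Set d/dr [P(r) = 4πr²|u|²] = 0 and solve for r > 0.
This gives r = b·(√(5) + 3).
With b = 3.79, the most probable radial distance is 19.84.

r ≈ 19.8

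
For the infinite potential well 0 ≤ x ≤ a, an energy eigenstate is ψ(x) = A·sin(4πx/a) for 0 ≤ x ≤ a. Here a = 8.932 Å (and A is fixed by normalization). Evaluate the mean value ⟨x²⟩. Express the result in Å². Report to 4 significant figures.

The expectation value is the |ψ|²-weighted average of x^2: ∫ x^2|ψ|² dx.
Since the A² factors cancel between numerator and denominator, ⟨x²⟩ = -a^2/(32·π^2) + a^2/3.
With a = 8.932, ⟨x^2⟩ = 26.341.

⟨x^2⟩ ≈ 26.34 Å^2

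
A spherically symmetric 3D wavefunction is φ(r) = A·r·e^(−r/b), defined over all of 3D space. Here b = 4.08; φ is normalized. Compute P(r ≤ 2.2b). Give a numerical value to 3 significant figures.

With dV = 4πr²dr, the probability is ∫|φ|² dV over r ≤ 2.2b.
Normalization gives A² = 1/(3·π·b^5).
Substituting u = r/b, A², 4π and the length scale all cancel in the ratio: P = ∫_{0}^{2.2} u^4·e^(-2·u) du / ∫_{0}^{∞} u^4·e^(-2·u) du.
With ∫ u^4·e^(-2·u) du = -(u^4/2 + u^3 + 3·u^2/2 + 3·u/2 + 3/4)·e^(-2·u) + C, the region integral is ≈ 0.33661 and the full one is 3/4.
The region integral divided by the full integral gives P = 0.4488.

P ≈ 0.449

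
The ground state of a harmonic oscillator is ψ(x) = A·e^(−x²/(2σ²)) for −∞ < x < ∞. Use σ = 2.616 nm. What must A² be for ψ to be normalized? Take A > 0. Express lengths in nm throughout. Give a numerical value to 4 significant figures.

A^2 ≈ 0.2157 nm^(-1)

Normalization requires ∫|ψ|² dx = 1, integrated from −∞ to ∞.
Differentiating ∫e^(−αx²) dx = √(π/α) under α to get the higher moments, the integral (without the A² prefactor) comes out to √(π)·σ.
Hence A² = 1/[√(π)·σ].
With σ = 2.616: A² = 0.21567 and A = 0.46440.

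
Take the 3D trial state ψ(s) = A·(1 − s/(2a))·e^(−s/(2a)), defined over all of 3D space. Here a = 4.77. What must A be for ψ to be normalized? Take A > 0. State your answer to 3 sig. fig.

A ≈ 0.0191

Require ∫ |ψ|² 4πs² ds = 1 over the whole domain.
Carrying out the integral gives A² · 8·π·a^3.
Hence A² = 1/[8·π·a^3].
Substituting a = 4.77 gives A² = 0.0003666, so A = 0.01915.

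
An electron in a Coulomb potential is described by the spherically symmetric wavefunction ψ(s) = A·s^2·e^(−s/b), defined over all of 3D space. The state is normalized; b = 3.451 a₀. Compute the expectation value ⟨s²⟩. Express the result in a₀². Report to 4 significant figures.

⟨s^2⟩ ≈ 166.7 a₀^2

By definition ⟨s²⟩ = ∫ s^2 |ψ(s)|² 4πs² ds.
Since the A² factors cancel between numerator and denominator, ⟨s²⟩ = 14·b^2.
Putting b = 3.451 gives 166.73.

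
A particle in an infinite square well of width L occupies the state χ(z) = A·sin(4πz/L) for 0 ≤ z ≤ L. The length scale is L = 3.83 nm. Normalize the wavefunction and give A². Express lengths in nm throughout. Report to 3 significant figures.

A^2 ≈ 0.522 nm^(-1)

Normalization requires ∫|χ|² dz = 1, integrated from 0 to L.
Using sin²θ = (1 − cos 2θ)/2, ∫|χ|² dz = A²·(L/2).
With L = 3.83: A² = 0.5222 and A = 0.7226.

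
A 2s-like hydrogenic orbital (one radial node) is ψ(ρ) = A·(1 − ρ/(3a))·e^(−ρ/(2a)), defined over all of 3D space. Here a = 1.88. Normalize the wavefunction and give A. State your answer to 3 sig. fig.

We need A² ∫|f|² 4πρ² dρ = 1, taking the integral from 0 to ∞.
(Spherical symmetry: dV = 4πρ² dρ.)
With ∫₀^∞ ρ^4 e^(−αρ) dρ = 4!/α^5, carrying out the integral gives A² · 8·π·a^3/3.
With a = 1.88: A² = 0.01796 and A = 0.1340.

A ≈ 0.134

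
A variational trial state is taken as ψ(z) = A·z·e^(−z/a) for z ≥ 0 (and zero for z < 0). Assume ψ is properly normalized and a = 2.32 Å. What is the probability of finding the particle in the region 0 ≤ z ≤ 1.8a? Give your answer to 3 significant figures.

P ≈ 0.697

|ψ|² is the probability density, so P = ∫_{0}^{1.8a} |ψ|² dz.
The normalization integral ∫|ψ|²dz over the whole domain equals a^3/4·A², and A² cancels in the ratio.
Let u = z/a; then A² and the length scale cancel, so P = ∫_{0}^{1.8} u^2·e^(-2·u) du ÷ ∫_{0}^{∞} u^2·e^(-2·u) du.
Using ∫ u^2·e^(-2·u) du = -(2·u^2 + 2·u + 1)·e^(-2·u)/4, the numerator is 1/4 - 277·e^(-18/5)/100 and the denominator is 1/4.
Evaluating gives P = 0.6973.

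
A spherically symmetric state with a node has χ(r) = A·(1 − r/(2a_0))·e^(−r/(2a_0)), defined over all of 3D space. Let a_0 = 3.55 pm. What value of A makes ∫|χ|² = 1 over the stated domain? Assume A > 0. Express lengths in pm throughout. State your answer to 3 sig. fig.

A ≈ 0.0298 pm^(-3/2)

Require ∫ |χ|² 4πr² dr = 1 over the whole domain.
In 3D with spherical symmetry the volume element is 4πr² dr.
Using ∫₀^∞ rⁿ e^(−αr) dr = n!/αⁿ⁺¹, ∫|χ|² 4πr² dr = A²·(8·π·a_0^3).
Plugging in a_0 = 3.55 yields A = 0.02982.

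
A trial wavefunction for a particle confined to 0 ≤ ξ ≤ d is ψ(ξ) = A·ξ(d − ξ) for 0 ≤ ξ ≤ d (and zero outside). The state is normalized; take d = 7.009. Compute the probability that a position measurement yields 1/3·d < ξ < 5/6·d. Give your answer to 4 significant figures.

P ≈ 0.7546

The probability is P = ∫ |ψ|² dξ over [1/3·d, 5/6·d].
Since A² = 1/(d^5/30), this is the region integral divided by the full normalization integral.
Let u = ξ/d; then A² and the length scale cancel, so P = ∫_{1/3}^{5/6} u^2·(1 - u)^2 du ÷ ∫_{0}^{1} u^2·(1 - u)^2 du.
Using ∫ u^2·(1 - u)^2 du = u^3·(6·u^2 - 15·u + 10)/30, the numerator is 163/6480 and the denominator is 1/30.
Taking the ratio, P = 163/216.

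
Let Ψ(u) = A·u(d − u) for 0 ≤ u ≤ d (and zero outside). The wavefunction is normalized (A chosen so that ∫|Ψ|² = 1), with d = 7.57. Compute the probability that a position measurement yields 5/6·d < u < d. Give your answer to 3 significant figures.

P = ∫_{5/6·d}^{d} |Ψ(u)|² du.
Since A² = 1/(d^5/30), this is the region integral divided by the full normalization integral.
Substituting t = u/d, A² and the length scale cancel in the ratio: P = ∫_{5/6}^{1} t^2·(1 - t)^2 dt / ∫_{0}^{1} t^2·(1 - t)^2 dt.
An antiderivative of t^2·(1 - t)^2 is t^3·(6·t^2 - 15·t + 10)/30; evaluating from 5/6 to 1 gives ≈ 0.0011831, while the full integral is 1/30.
Evaluating gives P = 23/648.

P ≈ 0.0355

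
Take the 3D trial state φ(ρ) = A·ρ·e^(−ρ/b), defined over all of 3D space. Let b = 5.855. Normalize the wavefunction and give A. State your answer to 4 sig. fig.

Normalization requires ∫|φ|² 4πρ² dρ = 1, integrated from 0 to ∞.
(Spherical symmetry: dV = 4πρ² dρ.)
Using ∫₀^∞ ρⁿ e^(−αρ) dρ = n!/αⁿ⁺¹, carrying out the integral gives A² · 3·π·b^5.
Setting this equal to 1 gives A² = 1/(3·π·b^5).
With b = 5.855: A² = 0.000015420 and A = 0.0039269.

A ≈ 0.003927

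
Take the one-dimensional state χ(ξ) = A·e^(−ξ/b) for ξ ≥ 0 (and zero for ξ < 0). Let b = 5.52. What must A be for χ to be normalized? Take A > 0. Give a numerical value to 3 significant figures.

Require ∫ |χ|² dξ = 1 over the whole domain.
Using ∫₀^∞ ξⁿ e^(−αξ) dξ = n!/αⁿ⁺¹, the integral (without the A² prefactor) comes out to b/2.
Substituting b = 5.52 gives A² = 0.3623, so A = 0.6019.

A ≈ 0.602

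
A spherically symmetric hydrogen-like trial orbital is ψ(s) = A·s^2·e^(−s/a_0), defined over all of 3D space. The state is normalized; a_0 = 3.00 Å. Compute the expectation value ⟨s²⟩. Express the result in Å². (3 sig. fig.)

The expectation value is the |ψ|²-weighted average of s^2: ∫ s^2|ψ|² 4πs² ds.
Using ∫₀^∞ sⁿ e^(−αs) ds = n!/αⁿ⁺¹, since the A² factors cancel between numerator and denominator, ⟨s²⟩ = 14·a_0^2.
Putting a_0 = 3.00 gives 126.0.

⟨s^2⟩ ≈ 126 Å^2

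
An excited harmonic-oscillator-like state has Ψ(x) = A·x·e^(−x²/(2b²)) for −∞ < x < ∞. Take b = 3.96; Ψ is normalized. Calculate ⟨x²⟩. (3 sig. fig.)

The expectation value is the |Ψ|²-weighted average of x^2: ∫ x^2|Ψ|² dx.
Using the Gaussian integral ∫_{−∞}^{∞} e^(−αx²) dx = √(π/α), since the A² factors cancel between numerator and denominator, ⟨x²⟩ = 3·b^2/2.
Putting b = 3.96 gives 23.52.

⟨x^2⟩ ≈ 23.5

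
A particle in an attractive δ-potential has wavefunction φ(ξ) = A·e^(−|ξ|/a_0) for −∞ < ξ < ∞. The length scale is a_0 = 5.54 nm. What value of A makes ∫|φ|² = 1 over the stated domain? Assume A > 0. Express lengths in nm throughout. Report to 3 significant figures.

Require ∫ |φ|² dξ = 1 over the whole domain.
With ∫₀^∞ ξ^0 e^(−αξ) dξ = 0!/α^1, the integral (without the A² prefactor) comes out to a_0.
So A² = (a_0)^(−1).
Substituting a_0 = 5.54 gives A² = 0.1805, so A = 0.4249.

A ≈ 0.425 nm^(-1/2)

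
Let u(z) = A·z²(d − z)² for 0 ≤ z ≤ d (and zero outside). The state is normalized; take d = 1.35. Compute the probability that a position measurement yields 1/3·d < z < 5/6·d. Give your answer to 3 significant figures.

P ≈ 0.846

|u|² is the probability density, so P = ∫_{1/3·d}^{5/6·d} |u|² dz.
The normalization integral ∫|u|²dz over the whole domain equals d^9/630·A², and A² cancels in the ratio.
Substituting t = z/d, A² and the length scale cancel in the ratio: P = ∫_{1/3}^{5/6} t^4·(1 - t)^4 dt / ∫_{0}^{1} t^4·(1 - t)^4 dt.
Using ∫ t^4·(1 - t)^4 dt = t^5·(70·t^4 - 315·t^3 + 540·t^2 - 420·t + 126)/630, the numerator is ≈ 0.0013432 and the denominator is 1/630.
The result is P = 0.8462.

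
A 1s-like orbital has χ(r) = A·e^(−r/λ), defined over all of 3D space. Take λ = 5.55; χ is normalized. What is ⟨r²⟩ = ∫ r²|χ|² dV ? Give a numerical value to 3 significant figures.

The expectation value is the |χ|²-weighted average of r^2: ∫ r^2|χ|² 4πr² dr.
With ∫₀^∞ r^4 e^(−αr) dr = 4!/α^5, the ratio of the moment integral to the normalization integral gives ⟨r²⟩ = 3·λ^2.
Putting λ = 5.55 gives 92.41.

⟨r^2⟩ ≈ 92.4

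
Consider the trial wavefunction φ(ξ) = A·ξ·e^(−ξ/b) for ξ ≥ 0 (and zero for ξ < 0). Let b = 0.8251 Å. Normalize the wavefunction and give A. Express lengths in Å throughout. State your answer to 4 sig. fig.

Normalization requires ∫|φ|² dξ = 1, integrated from 0 to ∞.
The integral (without the A² prefactor) comes out to b^3/4.
So A² = (b^3/4)^(−1).
Plugging in b = 0.8251 yields A = 2.6685.

A ≈ 2.669 Å^(-3/2)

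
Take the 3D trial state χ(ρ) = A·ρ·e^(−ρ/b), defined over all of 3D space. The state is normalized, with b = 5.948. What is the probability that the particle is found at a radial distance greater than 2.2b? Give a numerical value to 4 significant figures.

P ≈ 0.5512

With dV = 4πρ²dρ, the probability is ∫|χ|² dV over ρ > 2.2b.
The full normalization integral is A²·[3·π·b^5] = 1, fixing A².
Substituting u = ρ/b, A², 4π and the length scale all cancel in the ratio: P = ∫_{2.2}^{∞} u^4·e^(-2·u) du / ∫_{0}^{∞} u^4·e^(-2·u) du.
An antiderivative of u^4·e^(-2·u) is -(u^4/2 + u^3 + 3·u^2/2 + 3·u/2 + 3/4)·e^(-2·u); evaluating from 2.2 to ∞ gives ≈ 0.413388, while the full integral is 3/4.
Taking the ratio yields P = 0.55118.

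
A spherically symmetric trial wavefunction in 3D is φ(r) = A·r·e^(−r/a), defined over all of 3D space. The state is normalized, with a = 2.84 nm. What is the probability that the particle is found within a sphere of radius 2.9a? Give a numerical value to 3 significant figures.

Integrate the radial probability density 4πr²|φ|² over r ≤ 2.9a.
The full normalization integral is A²·[3·π·a^5] = 1, fixing A².
Let u = r/a; then A², 4π and the length scale all cancel, so P = ∫_{0}^{2.9} u^4·e^(-2·u) du ÷ ∫_{0}^{∞} u^4·e^(-2·u) du.
With ∫ u^4·e^(-2·u) du = -(u^4/2 + u^3 + 3·u^2/2 + 3·u/2 + 3/4)·e^(-2·u) + C, the region integral is ≈ 0.51546 and the full one is 3/4.
The region integral divided by the full integral gives P = 0.6873.

P ≈ 0.687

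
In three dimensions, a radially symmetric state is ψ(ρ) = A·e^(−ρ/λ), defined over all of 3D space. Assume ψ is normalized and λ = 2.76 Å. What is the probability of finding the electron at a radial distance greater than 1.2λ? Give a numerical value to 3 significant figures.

P = ∫ |ψ|² 4πρ² dρ over ρ > 1.2λ.
A² is fixed by ∫₀^∞ 4πρ²|ψ|² dρ = 1, i.e. A² = (π·λ^3)^(−1).
Substituting u = ρ/λ, A², 4π and the length scale all cancel in the ratio: P = ∫_{1.2}^{∞} u^2·e^(-2·u) du / ∫_{0}^{∞} u^2·e^(-2·u) du.
An antiderivative of u^2·e^(-2·u) is -(2·u^2 + 2·u + 1)·e^(-2·u)/4; evaluating from 1.2 to ∞ gives 157·e^(-12/5)/100, while the full integral is 1/4.
The region integral divided by the full integral gives P = 0.5697.

P ≈ 0.570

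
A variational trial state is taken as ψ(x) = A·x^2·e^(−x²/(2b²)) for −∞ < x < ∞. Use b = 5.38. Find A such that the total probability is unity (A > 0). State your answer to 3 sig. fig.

We need A² ∫|f|² dx = 1, taking the integral from −∞ to ∞.
The integral (without the A² prefactor) comes out to 3·√(π)·b^5/4.
With b = 5.38: A² = 0.0001669 and A = 0.01292.

A ≈ 0.0129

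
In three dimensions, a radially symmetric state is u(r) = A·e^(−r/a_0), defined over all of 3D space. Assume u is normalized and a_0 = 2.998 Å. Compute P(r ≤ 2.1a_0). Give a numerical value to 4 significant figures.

With dV = 4πr²dr, the probability is ∫|u|² dV over r ≤ 2.1a_0.
Normalization gives A² = 1/(π·a_0^3).
In terms of t = r/a_0 (A², 4π and the length scale all cancel between numerator and denominator), P = [∫_{0}^{2.1} t^2·e^(-2·t) dt] / [∫_{0}^{∞} t^2·e^(-2·t) dt].
With ∫ t^2·e^(-2·t) dt = -(2·t^2 + 2·t + 1)·e^(-2·t)/4 + C, the region integral is 1/4 - 701·e^(-21/5)/200 and the full one is 1/4.
This evaluates to P = 0.78976.

P ≈ 0.7898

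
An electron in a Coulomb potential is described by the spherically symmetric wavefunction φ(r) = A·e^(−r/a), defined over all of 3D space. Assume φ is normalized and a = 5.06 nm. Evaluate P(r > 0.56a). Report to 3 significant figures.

With dV = 4πr²dr, the probability is ∫|φ|² dV over r > 0.56a.
Normalization gives A² = 1/(π·a^3).
In terms of u = r/a (A², 4π and the length scale all cancel between numerator and denominator), P = [∫_{0.56}^{∞} u^2·e^(-2·u) du] / [∫_{0}^{∞} u^2·e^(-2·u) du].
With ∫ u^2·e^(-2·u) du = -(2·u^2 + 2·u + 1)·e^(-2·u)/4 + C, the region integral is 1717·e^(-28/25)/2500 and the full one is 1/4.
The region integral divided by the full integral gives P = 0.8964.

P ≈ 0.896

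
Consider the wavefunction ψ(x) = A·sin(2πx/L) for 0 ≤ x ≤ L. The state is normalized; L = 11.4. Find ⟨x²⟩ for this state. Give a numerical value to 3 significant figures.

By definition ⟨x²⟩ = ∫ x^2 |ψ(x)|² dx.
Using sin²θ = (1 − cos 2θ)/2, the ratio of the moment integral to the normalization integral gives ⟨x²⟩ = -L^2/(8·π^2) + L^2/3.
With L = 11.4, ⟨x^2⟩ = 41.67.

⟨x^2⟩ ≈ 41.7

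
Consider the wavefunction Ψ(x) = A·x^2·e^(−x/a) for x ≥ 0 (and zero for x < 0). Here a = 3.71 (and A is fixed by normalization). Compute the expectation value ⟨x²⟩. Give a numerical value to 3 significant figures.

⟨x^2⟩ ≈ 103

⟨x²⟩ = ∫ x^2 |Ψ|² dx over the full domain.
Recall ∫₀^∞ x^m e^(−x/β) dx = m!·β^(m+1), since the A² factors cancel between numerator and denominator, ⟨x²⟩ = 15·a^2/2.
With a = 3.71, ⟨x^2⟩ = 103.2.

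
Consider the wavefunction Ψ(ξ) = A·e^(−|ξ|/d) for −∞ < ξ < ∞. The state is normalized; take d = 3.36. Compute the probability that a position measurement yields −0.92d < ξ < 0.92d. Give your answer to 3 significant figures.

|Ψ|² is the probability density, so P = ∫_{−0.92d}^{0.92d} |Ψ|² dξ.
Since A² = 1/(d), this is the region integral divided by the full normalization integral.
By symmetry take twice the ξ ≥ 0 contribution in numerator and denominator; the 2's cancel. In terms of u = ξ/d (A² and the length scale cancel between numerator and denominator), P = [∫_{0}^{0.92} e^(-2·u) du] / [∫_{0}^{∞} e^(-2·u) du].
Using ∫ e^(-2·u) du = -e^(-2·u)/2, the numerator is 1/2 - e^(-46/25)/2 and the denominator is 1/2.
The result is P = 0.8412.

P ≈ 0.841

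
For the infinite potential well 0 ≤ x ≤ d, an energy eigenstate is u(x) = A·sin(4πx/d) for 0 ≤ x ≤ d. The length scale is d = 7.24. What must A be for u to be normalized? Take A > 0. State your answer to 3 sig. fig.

A ≈ 0.526

Require ∫ |u|² dx = 1 over the whole domain.
Using sin²θ = (1 − cos 2θ)/2, with u = A·sin(4πx/d), the integral evaluates to A²·[d/2].
Setting this equal to 1 gives A² = 1/(d/2).
With d = 7.24: A² = 0.2762 and A = 0.5256.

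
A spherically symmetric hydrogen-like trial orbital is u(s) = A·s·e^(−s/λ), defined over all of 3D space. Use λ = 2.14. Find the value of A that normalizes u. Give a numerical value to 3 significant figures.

We need A² ∫|f|² 4πs² ds = 1, taking the integral from 0 to ∞.
Carrying out the integral gives A² · 3·π·λ^5.
So A² = (3·π·λ^5)^(−1).
Substituting λ = 2.14 gives A² = 0.002364, so A = 0.04862.

A ≈ 0.0486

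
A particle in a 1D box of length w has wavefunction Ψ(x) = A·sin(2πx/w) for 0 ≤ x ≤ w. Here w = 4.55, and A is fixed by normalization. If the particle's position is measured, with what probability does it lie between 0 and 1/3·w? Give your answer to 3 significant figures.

The probability is P = ∫ |Ψ|² dx over [0, 1/3·w].
Since A² = 1/(w/2), this is the region integral divided by the full normalization integral.
In terms of u = x/w (A² and the length scale cancel between numerator and denominator), P = [∫_{0}^{1/3} sin(2·π·u)^2 du] / [∫_{0}^{1} sin(2·π·u)^2 du].
Using ∫ sin(2·π·u)^2 du = u/2 - sin(4·π·u)/(8·π), the numerator is √(3)/(16·π) + 1/6 and the denominator is 1/2.
Taking the ratio, P = (√(3)/8 + π/3)/π.

P ≈ 0.402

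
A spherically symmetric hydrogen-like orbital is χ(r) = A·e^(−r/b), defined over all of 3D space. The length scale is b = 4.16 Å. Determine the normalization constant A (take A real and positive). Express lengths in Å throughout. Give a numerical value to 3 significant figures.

We need A² ∫|f|² 4πr² dr = 1, taking the integral from 0 to ∞.
The angular integral contributes 4π, leaving ∫₀^∞ r²|χ|² dr.
Using ∫₀^∞ rⁿ e^(−αr) dr = n!/αⁿ⁺¹, carrying out the integral gives A² · π·b^3.
Hence A² = 1/[π·b^3].
With b = 4.16: A² = 0.004422 and A = 0.06649.

A ≈ 0.0665 Å^(-3/2)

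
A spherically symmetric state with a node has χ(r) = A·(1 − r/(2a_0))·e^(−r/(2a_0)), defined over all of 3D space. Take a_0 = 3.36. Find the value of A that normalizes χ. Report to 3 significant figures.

A ≈ 0.0324

Require ∫ |χ|² 4πr² dr = 1 over the whole domain.
The angular integral contributes 4π, leaving ∫₀^∞ r²|χ|² dr.
Carrying out the integral gives A² · 8·π·a_0^3.
So A² = (8·π·a_0^3)^(−1).
With a_0 = 3.36: A² = 0.001049 and A = 0.03239.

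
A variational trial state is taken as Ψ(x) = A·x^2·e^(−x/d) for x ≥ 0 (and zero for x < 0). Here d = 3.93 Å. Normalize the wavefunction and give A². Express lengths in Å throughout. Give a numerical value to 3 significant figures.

The normalization condition is ∫|Ψ|² dx = 1 from 0 to ∞.
With Ψ = A·x^2·e^(−x/d), the integral evaluates to A²·[3·d^5/4].
Setting this equal to 1 gives A² = 1/(3·d^5/4).
Plugging in d = 3.93 yields A = 0.03771.

A^2 ≈ 0.00142 Å^(-5)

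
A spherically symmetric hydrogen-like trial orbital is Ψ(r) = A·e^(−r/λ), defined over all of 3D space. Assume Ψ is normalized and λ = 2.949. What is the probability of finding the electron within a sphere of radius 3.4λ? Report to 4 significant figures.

P ≈ 0.9656

With dV = 4πr²dr, the probability is ∫|Ψ|² dV over r ≤ 3.4λ.
Normalization gives A² = 1/(π·λ^3).
Let u = r/λ; then A², 4π and the length scale all cancel, so P = ∫_{0}^{3.4} u^2·e^(-2·u) du ÷ ∫_{0}^{∞} u^2·e^(-2·u) du.
An antiderivative of u^2·e^(-2·u) is -(2·u^2 + 2·u + 1)·e^(-2·u)/4; evaluating from 0 to 3.4 gives 1/4 - 773·e^(-34/5)/100, while the full integral is 1/4.
The region integral divided by the full integral gives P = 0.96556.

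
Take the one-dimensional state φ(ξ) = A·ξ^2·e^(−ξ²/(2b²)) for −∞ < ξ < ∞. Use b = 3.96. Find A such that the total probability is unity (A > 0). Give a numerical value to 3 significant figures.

A ≈ 0.0278

Require ∫ |φ|² dξ = 1 over the whole domain.
The integral (without the A² prefactor) comes out to 3·√(π)·b^5/4.
So A² = (3·√(π)·b^5/4)^(−1).
With b = 3.96: A² = 0.0007725 and A = 0.02779.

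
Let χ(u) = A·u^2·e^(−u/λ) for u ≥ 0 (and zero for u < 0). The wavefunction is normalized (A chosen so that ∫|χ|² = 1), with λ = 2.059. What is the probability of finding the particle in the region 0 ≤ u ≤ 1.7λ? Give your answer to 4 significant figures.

|χ|² is the probability density, so P = ∫_{0}^{1.7λ} |χ|² du.
The normalization integral ∫|χ|²du over the whole domain equals 3·λ^5/4·A², and A² cancels in the ratio.
In terms of t = u/λ (A² and the length scale cancel between numerator and denominator), P = [∫_{0}^{1.7} t^4·e^(-2·t) dt] / [∫_{0}^{∞} t^4·e^(-2·t) dt].
An antiderivative of t^4·e^(-2·t) is -(t^4/2 + t^3 + 3·t^2/2 + 3·t/2 + 3/4)·e^(-2·t); evaluating from 0 to 1.7 gives ≈ 0.191864, while the full integral is 3/4.
The result is P = 0.25582.

P ≈ 0.2558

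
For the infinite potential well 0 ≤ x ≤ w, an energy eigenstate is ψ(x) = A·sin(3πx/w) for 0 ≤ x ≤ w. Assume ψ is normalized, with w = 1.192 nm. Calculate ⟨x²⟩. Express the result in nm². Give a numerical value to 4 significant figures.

⟨x^2⟩ ≈ 0.4656 nm^2

⟨x²⟩ = ∫ x^2 |ψ|² dx over the full domain.
With ∫₀^w sin²(nπx/w) dx = w/2, evaluating both integrals, ⟨x²⟩ = -w^2/(18·π^2) + w^2/3.
Putting w = 1.192 gives 0.46562.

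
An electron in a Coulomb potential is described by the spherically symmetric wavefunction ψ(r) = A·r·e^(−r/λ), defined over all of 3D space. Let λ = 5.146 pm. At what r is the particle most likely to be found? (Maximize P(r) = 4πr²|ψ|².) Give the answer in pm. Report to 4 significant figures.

Set d/dr [P(r) = 4πr²|ψ|²] = 0 and solve for r > 0.
This gives r = 2·λ.
With λ = 5.146, the most probable radial distance is 10.292 pm.

r ≈ 10.29 pm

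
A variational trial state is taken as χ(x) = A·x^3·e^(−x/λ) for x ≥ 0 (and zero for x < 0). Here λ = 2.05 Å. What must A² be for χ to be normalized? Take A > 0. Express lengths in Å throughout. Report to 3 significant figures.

Normalization requires ∫|χ|² dx = 1, integrated from 0 to ∞.
Recall ∫₀^∞ x^m e^(−x/β) dx = m!·β^(m+1), carrying out the integral gives A² · 45·λ^7/8.
Setting this equal to 1 gives A² = 1/(45·λ^7/8).
Substituting λ = 2.05 gives A² = 0.001168, so A = 0.03418.

A^2 ≈ 0.00117 Å^(-7)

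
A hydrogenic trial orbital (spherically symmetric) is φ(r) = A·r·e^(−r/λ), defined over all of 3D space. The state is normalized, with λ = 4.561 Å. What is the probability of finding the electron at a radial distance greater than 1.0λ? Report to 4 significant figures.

P = ∫ |φ|² 4πr² dr over r > 1.0λ.
The full normalization integral is A²·[3·π·λ^5] = 1, fixing A².
In terms of u = r/λ (A², 4π and the length scale all cancel between numerator and denominator), P = [∫_{1.0}^{∞} u^4·e^(-2·u) du] / [∫_{0}^{∞} u^4·e^(-2·u) du].
An antiderivative of u^4·e^(-2·u) is -(u^4/2 + u^3 + 3·u^2/2 + 3·u/2 + 3/4)·e^(-2·u); evaluating from 1.0 to ∞ gives 21·e^(-2)/4, while the full integral is 3/4.
This evaluates to P = 0.94735.

P ≈ 0.9473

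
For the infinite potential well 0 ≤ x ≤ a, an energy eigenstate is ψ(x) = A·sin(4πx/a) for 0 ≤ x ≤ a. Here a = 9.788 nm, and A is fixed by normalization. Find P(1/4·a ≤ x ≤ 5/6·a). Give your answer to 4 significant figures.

P ≈ 0.5489

P = ∫_{1/4·a}^{5/6·a} |ψ(x)|² dx.
Since A² = 1/(a/2), this is the region integral divided by the full normalization integral.
Let u = x/a; then A² and the length scale cancel, so P = ∫_{1/4}^{5/6} sin(4·π·u)^2 du ÷ ∫_{0}^{1} sin(4·π·u)^2 du.
With ∫ sin(4·π·u)^2 du = u/2 - sin(4·π·u)·cos(4·π·u)/(8·π) + C, the region integral is -√(3)/(32·π) + 7/24 and the full one is 1/2.
The result is P = -√(3)/(16·π) + 7/12.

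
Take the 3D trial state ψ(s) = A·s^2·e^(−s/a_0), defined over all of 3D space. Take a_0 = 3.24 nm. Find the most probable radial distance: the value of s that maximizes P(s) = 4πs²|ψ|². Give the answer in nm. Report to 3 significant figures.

Set d/ds [P(s) = 4πs²|ψ|²] = 0 and solve for s > 0.
Solving yields s = 3·a_0.
With a_0 = 3.24, the most probable radial distance is 9.720 nm.

s ≈ 9.72 nm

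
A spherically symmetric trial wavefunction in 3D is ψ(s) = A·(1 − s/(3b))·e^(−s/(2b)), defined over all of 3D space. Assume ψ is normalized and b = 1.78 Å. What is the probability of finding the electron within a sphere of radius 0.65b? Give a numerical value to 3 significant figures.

With dV = 4πs²ds, the probability is ∫|ψ|² dV over s ≤ 0.65b.
Normalization gives A² = 1/(8·π·b^3/3).
Let u = s/b; then A², 4π and the length scale all cancel, so P = ∫_{0}^{0.65} u^2·(1 - u/3)^2·e^(-u) du ÷ ∫_{0}^{∞} u^2·(1 - u/3)^2·e^(-u) du.
An antiderivative of u^2·(1 - u/3)^2·e^(-u) is (-u^4 + 2·u^3 - 3·u^2 - 6·u - 6)·e^(-u)/9; evaluating from 0 to 0.65 gives ≈ 0.040400, while the full integral is 2/3.
The region integral divided by the full integral gives P = 0.06060.

P ≈ 0.0606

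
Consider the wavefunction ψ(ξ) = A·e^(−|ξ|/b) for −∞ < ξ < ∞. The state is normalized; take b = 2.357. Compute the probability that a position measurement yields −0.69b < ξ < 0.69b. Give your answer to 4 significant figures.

The probability is P = ∫ |ψ|² dξ over [−0.69b, 0.69b].
With A² fixed by ∫|ψ|² = 1, i.e. A² = (b)^(−1), substitute and integrate.
Both integrals are even about ξ = 0, so only the ξ ≥ 0 halves are needed (the factors of 2 cancel). Let u = ξ/b; then A² and the length scale cancel, so P = ∫_{0}^{0.69} e^(-2·u) du ÷ ∫_{0}^{∞} e^(-2·u) du.
With ∫ e^(-2·u) du = -e^(-2·u)/2 + C, the region integral is 1/2 - e^(-69/50)/2 and the full one is 1/2.
This works out to P = 0.74842.

P ≈ 0.7484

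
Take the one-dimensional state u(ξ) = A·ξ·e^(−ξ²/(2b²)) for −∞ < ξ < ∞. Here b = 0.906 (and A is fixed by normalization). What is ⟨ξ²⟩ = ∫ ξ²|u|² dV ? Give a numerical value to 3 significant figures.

The expectation value is the |u|²-weighted average of ξ^2: ∫ ξ^2|u|² dξ.
With ∫_{−∞}^{∞} ξ^(2m) e^(−αξ²) dξ = (2m−1)!!·√π / (2^m α^(m+1/2)), the ratio of the moment integral to the normalization integral gives ⟨ξ²⟩ = 3·b^2/2.
With b = 0.906, ⟨ξ^2⟩ = 1.231.

⟨ξ^2⟩ ≈ 1.23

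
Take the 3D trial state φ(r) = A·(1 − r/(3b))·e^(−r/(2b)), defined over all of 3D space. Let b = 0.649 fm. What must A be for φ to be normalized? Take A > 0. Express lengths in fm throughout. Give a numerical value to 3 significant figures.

A ≈ 0.661 fm^(-3/2)

We need A² ∫|f|² 4πr² dr = 1, taking the integral from 0 to ∞.
In 3D with spherical symmetry the volume element is 4πr² dr.
∫|φ|² 4πr² dr = A²·(8·π·b^3/3).
Setting this equal to 1 gives A² = 1/(8·π·b^3/3).
Substituting b = 0.649 gives A² = 0.4367, so A = 0.6608.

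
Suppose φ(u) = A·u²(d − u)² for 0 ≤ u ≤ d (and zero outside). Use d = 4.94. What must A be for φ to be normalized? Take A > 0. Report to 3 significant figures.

A ≈ 0.0190

The normalization condition is ∫|φ|² du = 1 from 0 to d.
Expanding the polynomial and integrating term by term, the integral (without the A² prefactor) comes out to d^9/630.
With d = 4.94: A² = 0.0003596 and A = 0.01896.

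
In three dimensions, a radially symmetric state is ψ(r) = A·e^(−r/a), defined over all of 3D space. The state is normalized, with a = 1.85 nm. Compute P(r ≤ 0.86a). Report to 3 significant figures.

P ≈ 0.248

Integrate the radial probability density 4πr²|ψ|² over r ≤ 0.86a.
Normalization gives A² = 1/(π·a^3).
Substituting u = r/a, A², 4π and the length scale all cancel in the ratio: P = ∫_{0}^{0.86} u^2·e^(-2·u) du / ∫_{0}^{∞} u^2·e^(-2·u) du.
An antiderivative of u^2·e^(-2·u) is -(2·u^2 + 2·u + 1)·e^(-2·u)/4; evaluating from 0 to 0.86 gives 1/4 - 5249·e^(-43/25)/5000, while the full integral is 1/4.
Taking the ratio yields P = 0.2481.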